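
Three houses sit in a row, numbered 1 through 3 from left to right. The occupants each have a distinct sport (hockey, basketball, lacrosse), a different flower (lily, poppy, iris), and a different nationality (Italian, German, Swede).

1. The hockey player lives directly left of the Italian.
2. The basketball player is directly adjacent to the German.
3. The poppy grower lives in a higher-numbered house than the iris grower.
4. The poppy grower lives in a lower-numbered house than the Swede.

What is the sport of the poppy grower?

By clue 4, the poppy grower is in house 2.
Clue 4: the Swede is in house 3.
That leaves iris as the flower for house 1.
The only flower still possible for house 3 is lily.
That leaves German as the nationality for house 1.
House 2's nationality must be Italian (nothing else left).
From clue 1, the hockey player must be in house 1.
The basketball player is in house 2 (clue 2).
That leaves lacrosse as the sport for house 3.
So: house 1 = hockey/iris/German, house 2 = basketball/poppy/Italian, house 3 = lacrosse/lily/Swede.

basketball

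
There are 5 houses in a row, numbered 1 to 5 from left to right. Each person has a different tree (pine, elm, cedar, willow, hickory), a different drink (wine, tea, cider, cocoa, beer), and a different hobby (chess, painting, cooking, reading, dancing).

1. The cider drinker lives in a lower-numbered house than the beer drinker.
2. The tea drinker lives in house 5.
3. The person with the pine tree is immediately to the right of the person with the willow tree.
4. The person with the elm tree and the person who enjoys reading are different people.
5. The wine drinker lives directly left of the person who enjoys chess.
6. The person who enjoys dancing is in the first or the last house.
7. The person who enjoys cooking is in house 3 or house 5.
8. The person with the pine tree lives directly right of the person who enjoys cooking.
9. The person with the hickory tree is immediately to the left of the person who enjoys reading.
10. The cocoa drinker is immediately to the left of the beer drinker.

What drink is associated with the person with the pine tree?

wine

From clue 2, the tea drinker must be in house 5.
From clue 8, the person with the pine tree must be in house 4.
By clue 8, the person who enjoys cooking is in house 3.
The person with the willow tree is in house 3 (clue 3).
House 1's tree must be hickory (nothing else left).
Clue 9 places the person who enjoys reading in house 2.
Clue 4 places the person with the elm tree in house 5.
House 2 tree: only cedar fits.
The wine drinker is narrowed to house 3 or 4; consider each.
Placing it in house 3 leads to a contradiction, so it's in house 4.
The person who enjoys chess is in house 5 (clue 5).
That leaves dancing as the hobby for house 1.
That leaves painting as the hobby for house 4.
House 3's drink must be beer (nothing else left).
By clue 10, the cocoa drinker is in house 2.
The only drink still possible for house 1 is cider.
So: house 1 = hickory/cider/dancing, house 2 = cedar/cocoa/reading, house 3 = willow/beer/cooking, house 4 = pine/wine/painting, house 5 = elm/tea/chess.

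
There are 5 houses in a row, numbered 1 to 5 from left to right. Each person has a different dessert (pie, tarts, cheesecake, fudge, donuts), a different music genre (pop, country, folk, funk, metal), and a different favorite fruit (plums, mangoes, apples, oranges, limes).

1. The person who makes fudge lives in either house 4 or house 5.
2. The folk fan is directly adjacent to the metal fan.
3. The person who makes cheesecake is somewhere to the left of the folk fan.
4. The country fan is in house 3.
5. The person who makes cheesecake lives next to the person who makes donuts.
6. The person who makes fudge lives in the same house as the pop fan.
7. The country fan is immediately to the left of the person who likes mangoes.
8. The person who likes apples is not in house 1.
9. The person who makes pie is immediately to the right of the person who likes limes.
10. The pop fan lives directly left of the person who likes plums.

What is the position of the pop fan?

From clue 4, the country fan must be in house 3.
Clue 7: the person who likes mangoes is in house 4.
From clue 10, the pop fan must be in house 4.
From clue 10, the person who likes plums must be in house 5.
By clue 2, the folk fan is in house 2.
Clue 2 places the metal fan in house 1.
From clue 3, the person who makes cheesecake must be in house 1.
Clue 5 places the person who makes donuts in house 2.
Clue 6 places the person who makes fudge in house 4.
That leaves tarts as the dessert for house 5.
The only music genre still possible for house 5 is funk.
The person who likes limes is in house 2 (clue 9).
House 3 dessert: only pie fits.
That leaves oranges as the favorite fruit for house 1.
House 3 favorite fruit: only apples fits.
So: house 1 = cheesecake/metal/oranges, house 2 = donuts/folk/limes, house 3 = pie/country/apples, house 4 = fudge/pop/mangoes, house 5 = tarts/funk/plums.

4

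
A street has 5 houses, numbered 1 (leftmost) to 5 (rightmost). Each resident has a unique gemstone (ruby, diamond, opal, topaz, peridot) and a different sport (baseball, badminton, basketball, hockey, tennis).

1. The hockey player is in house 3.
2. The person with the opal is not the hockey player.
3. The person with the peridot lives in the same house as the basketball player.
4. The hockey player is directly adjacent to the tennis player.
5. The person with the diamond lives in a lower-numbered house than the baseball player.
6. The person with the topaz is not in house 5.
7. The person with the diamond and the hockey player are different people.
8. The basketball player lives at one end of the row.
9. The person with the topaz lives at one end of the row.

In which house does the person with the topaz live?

By clue 1, the hockey player is in house 3.
By clue 9, the person with the topaz is in house 1.
Clue 3: the person with the peridot is in house 5.
Clue 3 places the basketball player in house 5.
That leaves ruby as the gemstone for house 3.
House 1 sport: only badminton fits.
House 2's sport must be tennis (nothing else left).
House 4's sport must be baseball (nothing else left).
By clue 5, the person with the diamond is in house 2.
House 4 gemstone: only opal fits.
So: house 1 = topaz/badminton, house 2 = diamond/tennis, house 3 = ruby/hockey, house 4 = opal/baseball, house 5 = peridot/basketball.

1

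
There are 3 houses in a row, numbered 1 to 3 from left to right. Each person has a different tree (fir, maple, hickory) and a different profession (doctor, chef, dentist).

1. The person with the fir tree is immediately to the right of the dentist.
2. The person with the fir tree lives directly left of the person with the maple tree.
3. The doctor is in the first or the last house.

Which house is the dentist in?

From clue 2, the person with the fir tree must be in house 2.
From clue 2, the person with the maple tree must be in house 3.
House 1's tree must be hickory (nothing else left).
From clue 1, the dentist must be in house 1.
The only profession still possible for house 2 is chef.
House 3 profession: only doctor fits.
So: house 1 = hickory/dentist, house 2 = fir/chef, house 3 = maple/doctor.

1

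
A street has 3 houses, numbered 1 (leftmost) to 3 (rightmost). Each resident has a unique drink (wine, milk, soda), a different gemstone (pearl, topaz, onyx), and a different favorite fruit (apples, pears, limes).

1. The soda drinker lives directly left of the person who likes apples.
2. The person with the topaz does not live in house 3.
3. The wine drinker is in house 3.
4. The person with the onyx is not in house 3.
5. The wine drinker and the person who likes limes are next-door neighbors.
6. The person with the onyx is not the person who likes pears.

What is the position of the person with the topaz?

The wine drinker is in house 3 (clue 3).
By clue 5, the person who likes limes is in house 2.
That leaves pearl as the gemstone for house 3.
House 1 favorite fruit: only pears fits.
The only favorite fruit still possible for house 3 is apples.
The soda drinker is in house 2 (clue 1).
By clue 6, the person with the onyx is in house 2.
House 1's drink must be milk (nothing else left).
House 1 gemstone: only topaz fits.
So: house 1 = milk/topaz/pears, house 2 = soda/onyx/limes, house 3 = wine/pearl/apples.

1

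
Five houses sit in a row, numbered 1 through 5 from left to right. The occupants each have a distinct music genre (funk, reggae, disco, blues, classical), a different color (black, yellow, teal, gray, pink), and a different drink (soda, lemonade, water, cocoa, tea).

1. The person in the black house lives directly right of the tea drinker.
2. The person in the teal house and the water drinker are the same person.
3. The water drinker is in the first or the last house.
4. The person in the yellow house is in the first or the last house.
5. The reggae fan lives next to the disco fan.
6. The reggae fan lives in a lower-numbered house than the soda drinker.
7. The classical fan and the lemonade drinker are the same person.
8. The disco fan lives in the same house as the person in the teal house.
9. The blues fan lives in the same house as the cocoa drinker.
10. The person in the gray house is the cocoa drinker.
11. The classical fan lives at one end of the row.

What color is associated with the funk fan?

The classical fan is narrowed to house 1 or 5; consider each.
Placing it in house 1 leads to a contradiction, so it's in house 5.
The lemonade drinker is in house 5 (clue 7).
House 1 drink: only water fits.
From clue 2, the person in the teal house must be in house 1.
Clue 5: the reggae fan is in house 2.
That leaves disco as the music genre for house 1.
That leaves pink as the color for house 2.
House 5's color must be yellow (nothing else left).
So house 2 gets tea for drink.
By clue 1, the person in the black house is in house 3.
So house 4 gets gray for color.
Clue 10: the cocoa drinker is in house 4.
House 3's drink must be soda (nothing else left).
From clue 9, the blues fan must be in house 4.
House 3's music genre must be funk (nothing else left).
So: house 1 = disco/teal/water, house 2 = reggae/pink/tea, house 3 = funk/black/soda, house 4 = blues/gray/cocoa, house 5 = classical/yellow/lemonade.

black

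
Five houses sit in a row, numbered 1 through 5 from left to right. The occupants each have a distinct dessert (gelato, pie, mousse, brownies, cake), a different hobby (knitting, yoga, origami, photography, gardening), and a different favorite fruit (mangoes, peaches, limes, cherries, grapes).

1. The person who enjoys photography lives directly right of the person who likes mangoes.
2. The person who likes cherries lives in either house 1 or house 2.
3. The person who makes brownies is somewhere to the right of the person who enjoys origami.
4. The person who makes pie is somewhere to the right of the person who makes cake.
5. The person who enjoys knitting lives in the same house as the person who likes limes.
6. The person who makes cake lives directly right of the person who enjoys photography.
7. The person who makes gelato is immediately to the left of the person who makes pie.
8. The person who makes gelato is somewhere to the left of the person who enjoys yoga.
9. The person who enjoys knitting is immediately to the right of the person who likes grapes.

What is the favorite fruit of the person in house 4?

limes

House 1 dessert: only mousse fits.
House 2's dessert must be brownies (nothing else left).
That leaves pie as the dessert for house 5.
The person who enjoys origami is in house 1 (clue 3).
From clue 7, the person who makes gelato must be in house 4.
Clue 8 places the person who enjoys yoga in house 5.
So house 3 gets cake for dessert.
From clue 6, the person who enjoys photography must be in house 2.
That leaves peaches as the favorite fruit for house 5.
The person who likes mangoes is in house 1 (clue 1).
So house 2 gets cherries for favorite fruit.
That leaves grapes as the favorite fruit for house 3.
House 4 favorite fruit: only limes fits.
Clue 5: the person who enjoys knitting is in house 4.
The only hobby still possible for house 3 is gardening.
So: house 1 = mousse/origami/mangoes, house 2 = brownies/photography/cherries, house 3 = cake/gardening/grapes, house 4 = gelato/knitting/limes, house 5 = pie/yoga/peaches.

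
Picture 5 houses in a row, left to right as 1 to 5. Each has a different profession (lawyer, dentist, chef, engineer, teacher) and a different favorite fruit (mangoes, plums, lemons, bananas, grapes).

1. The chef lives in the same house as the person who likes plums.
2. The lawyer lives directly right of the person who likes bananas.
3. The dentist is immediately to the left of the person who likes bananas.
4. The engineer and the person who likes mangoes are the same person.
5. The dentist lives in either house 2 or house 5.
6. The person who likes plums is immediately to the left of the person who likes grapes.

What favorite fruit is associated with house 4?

From clue 5, the dentist must be in house 2.
Clue 3 places the person who likes bananas in house 3.
By clue 2, the lawyer is in house 4.
House 1 profession: only chef fits.
So house 3 gets teacher for profession.
House 5 profession: only engineer fits.
By clue 1, the person who likes plums is in house 1.
By clue 4, the person who likes mangoes is in house 5.
Clue 6 places the person who likes grapes in house 2.
So house 4 gets lemons for favorite fruit.
So: house 1 = chef/plums, house 2 = dentist/grapes, house 3 = teacher/bananas, house 4 = lawyer/lemons, house 5 = engineer/mangoes.

lemons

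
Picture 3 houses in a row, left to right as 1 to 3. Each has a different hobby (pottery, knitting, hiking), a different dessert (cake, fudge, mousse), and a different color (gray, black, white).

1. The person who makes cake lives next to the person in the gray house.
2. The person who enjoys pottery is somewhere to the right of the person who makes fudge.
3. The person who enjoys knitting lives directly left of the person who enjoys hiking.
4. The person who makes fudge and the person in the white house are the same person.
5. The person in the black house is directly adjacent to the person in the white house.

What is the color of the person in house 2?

black

That leaves knitting as the hobby for house 1.
The person who enjoys hiking is in house 2 (clue 3).
The only hobby still possible for house 3 is pottery.
The person who makes fudge is narrowed to house 1 or 2; consider each.
Placing it in house 2 leads to a contradiction, so it's in house 1.
The person in the white house is in house 1 (clue 4).
The person in the black house is in house 2 (clue 5).
House 3's color must be gray (nothing else left).
By clue 1, the person who makes cake is in house 2.
So house 3 gets mousse for dessert.
So: house 1 = knitting/fudge/white, house 2 = hiking/cake/black, house 3 = pottery/mousse/gray.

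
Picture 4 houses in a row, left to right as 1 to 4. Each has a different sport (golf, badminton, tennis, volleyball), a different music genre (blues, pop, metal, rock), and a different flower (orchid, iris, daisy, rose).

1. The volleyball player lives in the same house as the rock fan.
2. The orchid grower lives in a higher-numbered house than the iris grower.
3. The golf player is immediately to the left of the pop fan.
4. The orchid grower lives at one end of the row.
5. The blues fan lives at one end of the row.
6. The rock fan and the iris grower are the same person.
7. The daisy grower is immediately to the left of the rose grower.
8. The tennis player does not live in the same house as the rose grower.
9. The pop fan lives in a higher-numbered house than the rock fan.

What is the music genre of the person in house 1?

rock

The orchid grower is in house 4 (clue 4).
The blues fan is narrowed to house 1 or 4; consider each.
Placing it in house 1 leads to a contradiction, so it's in house 4.
House 3 flower: only rose fits.
Clue 7 places the daisy grower in house 2.
So house 3 gets badminton for sport.
House 4's sport must be tennis (nothing else left).
House 1 flower: only iris fits.
Clue 6: the rock fan is in house 1.
From clue 1, the volleyball player must be in house 1.
House 2 sport: only golf fits.
From clue 3, the pop fan must be in house 3.
The only music genre still possible for house 2 is metal.
So: house 1 = volleyball/rock/iris, house 2 = golf/metal/daisy, house 3 = badminton/pop/rose, house 4 = tennis/blues/orchid.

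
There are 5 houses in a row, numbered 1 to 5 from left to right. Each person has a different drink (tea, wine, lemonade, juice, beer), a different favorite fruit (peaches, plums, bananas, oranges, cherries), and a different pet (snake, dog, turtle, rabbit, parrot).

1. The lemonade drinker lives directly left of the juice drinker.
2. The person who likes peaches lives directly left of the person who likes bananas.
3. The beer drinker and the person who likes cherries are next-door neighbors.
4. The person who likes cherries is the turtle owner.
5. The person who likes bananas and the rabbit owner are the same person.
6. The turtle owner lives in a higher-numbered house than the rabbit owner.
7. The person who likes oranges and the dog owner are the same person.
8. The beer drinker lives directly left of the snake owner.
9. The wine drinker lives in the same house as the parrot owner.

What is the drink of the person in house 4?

The beer drinker is narrowed to house 2 or 3 or 4; consider each.
Placing it in house 2 and house 3 leads to a contradiction, so it's in house 4.
By clue 8, the snake owner is in house 5.
House 3's pet must be turtle (nothing else left).
Clue 4 places the person who likes cherries in house 3.
Clue 6 places the rabbit owner in house 2.
So house 5 gets tea for drink.
That leaves plums as the favorite fruit for house 5.
So house 1 gets parrot for pet.
So house 4 gets dog for pet.
Clue 2 places the person who likes peaches in house 1.
Clue 2 places the person who likes bananas in house 2.
Clue 7: the person who likes oranges is in house 4.
Clue 9: the wine drinker is in house 1.
House 2 drink: only lemonade fits.
House 3's drink must be juice (nothing else left).
So: house 1 = wine/peaches/parrot, house 2 = lemonade/bananas/rabbit, house 3 = juice/cherries/turtle, house 4 = beer/oranges/dog, house 5 = tea/plums/snake.

beer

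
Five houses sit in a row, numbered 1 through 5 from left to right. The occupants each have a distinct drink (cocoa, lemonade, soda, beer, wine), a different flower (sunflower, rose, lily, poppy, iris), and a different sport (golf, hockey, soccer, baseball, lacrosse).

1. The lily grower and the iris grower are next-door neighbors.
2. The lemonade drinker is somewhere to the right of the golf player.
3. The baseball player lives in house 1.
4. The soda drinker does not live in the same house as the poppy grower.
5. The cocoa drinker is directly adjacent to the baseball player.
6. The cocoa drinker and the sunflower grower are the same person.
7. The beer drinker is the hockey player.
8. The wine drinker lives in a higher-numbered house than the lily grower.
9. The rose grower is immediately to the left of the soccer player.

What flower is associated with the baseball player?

rose

Clue 3 places the baseball player in house 1.
Clue 5 places the cocoa drinker in house 2.
By clue 6, the sunflower grower is in house 2.
So house 1 gets soda for drink.
House 1 flower: only rose fits.
Clue 9: the soccer player is in house 2.
House 3 drink: only beer fits.
The hockey player is in house 3 (clue 7).
So house 5 gets lacrosse for sport.
Clue 2: the lemonade drinker is in house 5.
House 4 drink: only wine fits.
House 4's sport must be golf (nothing else left).
Clue 8: the lily grower is in house 3.
Clue 1: the iris grower is in house 4.
The only flower still possible for house 5 is poppy.
So: house 1 = soda/rose/baseball, house 2 = cocoa/sunflower/soccer, house 3 = beer/lily/hockey, house 4 = wine/iris/golf, house 5 = lemonade/poppy/lacrosse.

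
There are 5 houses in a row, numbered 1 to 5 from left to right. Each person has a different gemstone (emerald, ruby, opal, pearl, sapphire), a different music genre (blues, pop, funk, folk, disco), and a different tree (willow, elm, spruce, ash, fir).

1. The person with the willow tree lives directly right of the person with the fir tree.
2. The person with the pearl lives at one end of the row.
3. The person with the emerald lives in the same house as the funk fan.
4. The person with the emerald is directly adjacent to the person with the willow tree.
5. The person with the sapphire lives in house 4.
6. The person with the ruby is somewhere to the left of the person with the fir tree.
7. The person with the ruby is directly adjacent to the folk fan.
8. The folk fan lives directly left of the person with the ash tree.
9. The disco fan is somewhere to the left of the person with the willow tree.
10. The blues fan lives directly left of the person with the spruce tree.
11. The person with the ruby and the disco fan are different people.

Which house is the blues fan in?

4

Clue 5: the person with the sapphire is in house 4.
So house 1 gets elm for tree.
So house 5 gets spruce for tree.
Clue 10: the blues fan is in house 4.
The person with the pearl is narrowed to house 1 or 5; consider each.
Placing it in house 5 leads to a contradiction, so it's in house 1.
From clue 6, the person with the fir tree must be in house 3.
So house 2 gets ruby for gemstone.
The only tree still possible for house 2 is ash.
House 4's tree must be willow (nothing else left).
The folk fan is in house 1 (clue 8).
House 2's music genre must be pop (nothing else left).
The only music genre still possible for house 3 is disco.
The only music genre still possible for house 5 is funk.
Clue 3: the person with the emerald is in house 5.
That leaves opal as the gemstone for house 3.
So: house 1 = pearl/folk/elm, house 2 = ruby/pop/ash, house 3 = opal/disco/fir, house 4 = sapphire/blues/willow, house 5 = emerald/funk/spruce.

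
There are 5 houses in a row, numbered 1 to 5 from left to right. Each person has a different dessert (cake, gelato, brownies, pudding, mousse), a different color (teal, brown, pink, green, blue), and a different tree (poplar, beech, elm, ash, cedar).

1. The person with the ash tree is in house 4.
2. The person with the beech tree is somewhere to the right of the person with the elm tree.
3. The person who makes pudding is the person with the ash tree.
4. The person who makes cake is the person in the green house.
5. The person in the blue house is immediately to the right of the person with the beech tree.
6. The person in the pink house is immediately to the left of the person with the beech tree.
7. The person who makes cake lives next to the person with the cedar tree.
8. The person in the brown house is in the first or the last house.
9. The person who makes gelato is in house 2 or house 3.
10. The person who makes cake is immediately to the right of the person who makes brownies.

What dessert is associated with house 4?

Clue 1 places the person with the ash tree in house 4.
By clue 3, the person who makes pudding is in house 4.
House 5's dessert must be mousse (nothing else left).
So house 5 gets poplar for tree.
The only dessert still possible for house 1 is brownies.
By clue 10, the person who makes cake is in house 2.
House 3 dessert: only gelato fits.
Clue 4 places the person in the green house in house 2.
Clue 6 places the person with the beech tree in house 2.
That leaves pink as the color for house 1.
That leaves elm as the tree for house 1.
House 3's tree must be cedar (nothing else left).
The person in the blue house is in house 3 (clue 5).
House 4's color must be teal (nothing else left).
The only color still possible for house 5 is brown.
So: house 1 = brownies/pink/elm, house 2 = cake/green/beech, house 3 = gelato/blue/cedar, house 4 = pudding/teal/ash, house 5 = mousse/brown/poplar.

pudding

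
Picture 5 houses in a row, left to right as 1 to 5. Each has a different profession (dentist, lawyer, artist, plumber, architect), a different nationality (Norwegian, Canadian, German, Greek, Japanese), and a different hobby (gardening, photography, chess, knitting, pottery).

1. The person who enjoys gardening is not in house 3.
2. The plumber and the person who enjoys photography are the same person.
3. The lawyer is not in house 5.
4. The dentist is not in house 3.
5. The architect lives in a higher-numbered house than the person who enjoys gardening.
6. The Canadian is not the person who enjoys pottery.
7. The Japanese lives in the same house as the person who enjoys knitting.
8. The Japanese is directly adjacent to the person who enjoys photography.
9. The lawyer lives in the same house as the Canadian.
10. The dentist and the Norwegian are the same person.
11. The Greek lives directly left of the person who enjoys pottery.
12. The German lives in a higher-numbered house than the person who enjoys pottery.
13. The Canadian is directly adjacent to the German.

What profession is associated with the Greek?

The lawyer is narrowed to house 2 or 3 or 4; consider each.
Placing it in house 2 and house 4 leads to a contradiction, so it's in house 3.
Clue 9: the Canadian is in house 3.
The German is in house 4 (clue 13).
Clue 11: the Greek is in house 1.
From clue 11, the person who enjoys pottery must be in house 2.
That leaves chess as the hobby for house 3.
So house 5 gets knitting for hobby.
The Japanese is in house 5 (clue 7).
The person who enjoys photography is in house 4 (clue 8).
The only nationality still possible for house 2 is Norwegian.
That leaves gardening as the hobby for house 1.
From clue 2, the plumber must be in house 4.
Clue 10 places the dentist in house 2.
House 1 profession: only artist fits.
That leaves architect as the profession for house 5.
So: house 1 = artist/Greek/gardening, house 2 = dentist/Norwegian/pottery, house 3 = lawyer/Canadian/chess, house 4 = plumber/German/photography, house 5 = architect/Japanese/knitting.

artist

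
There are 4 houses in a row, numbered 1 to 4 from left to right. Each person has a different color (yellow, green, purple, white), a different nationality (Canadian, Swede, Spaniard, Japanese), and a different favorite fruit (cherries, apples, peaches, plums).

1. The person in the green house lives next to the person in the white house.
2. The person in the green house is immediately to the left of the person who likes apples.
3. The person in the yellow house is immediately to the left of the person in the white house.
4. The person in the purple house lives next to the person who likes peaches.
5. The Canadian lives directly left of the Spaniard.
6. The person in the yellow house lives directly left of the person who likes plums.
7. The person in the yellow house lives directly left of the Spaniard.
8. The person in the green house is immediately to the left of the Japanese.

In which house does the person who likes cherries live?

1

The person in the green house is narrowed to house 1 or 2 or 3; consider each.
Placing it in house 1 and house 2 leads to a contradiction, so it's in house 3.
From clue 2, the person who likes apples must be in house 4.
Clue 8: the Japanese is in house 4.
That leaves plums as the favorite fruit for house 2.
Clue 3: the person in the white house is in house 2.
The Canadian is in house 1 (clue 5).
House 1 color: only yellow fits.
House 4 color: only purple fits.
So house 2 gets Spaniard for nationality.
House 3's nationality must be Swede (nothing else left).
The person who likes peaches is in house 3 (clue 4).
The only favorite fruit still possible for house 1 is cherries.
So: house 1 = yellow/Canadian/cherries, house 2 = white/Spaniard/plums, house 3 = green/Swede/peaches, house 4 = purple/Japanese/apples.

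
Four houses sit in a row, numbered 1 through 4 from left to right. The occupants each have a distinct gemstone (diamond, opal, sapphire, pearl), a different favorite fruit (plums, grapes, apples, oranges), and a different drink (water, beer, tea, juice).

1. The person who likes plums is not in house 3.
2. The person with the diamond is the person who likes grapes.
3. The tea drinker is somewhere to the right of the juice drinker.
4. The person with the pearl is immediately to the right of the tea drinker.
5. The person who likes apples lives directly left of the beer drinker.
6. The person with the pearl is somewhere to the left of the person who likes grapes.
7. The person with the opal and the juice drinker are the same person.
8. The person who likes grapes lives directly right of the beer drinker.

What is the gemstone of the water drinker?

Clue 6 places the person with the pearl in house 3.
Clue 6 places the person who likes grapes in house 4.
By clue 8, the beer drinker is in house 3.
So house 1 gets juice for drink.
So house 2 gets tea for drink.
So house 4 gets water for drink.
From clue 2, the person with the diamond must be in house 4.
By clue 5, the person who likes apples is in house 2.
From clue 7, the person with the opal must be in house 1.
House 2 gemstone: only sapphire fits.
The only favorite fruit still possible for house 3 is oranges.
House 1 favorite fruit: only plums fits.
So: house 1 = opal/plums/juice, house 2 = sapphire/apples/tea, house 3 = pearl/oranges/beer, house 4 = diamond/grapes/water.

diamond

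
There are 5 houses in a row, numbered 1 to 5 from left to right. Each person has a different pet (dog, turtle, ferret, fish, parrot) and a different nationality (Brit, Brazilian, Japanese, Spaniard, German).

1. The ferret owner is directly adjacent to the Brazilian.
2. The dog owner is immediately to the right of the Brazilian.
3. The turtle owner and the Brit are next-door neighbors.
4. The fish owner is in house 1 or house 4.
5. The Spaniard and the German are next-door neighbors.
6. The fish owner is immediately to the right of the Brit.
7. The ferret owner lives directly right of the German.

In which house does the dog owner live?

By clue 6, the fish owner is in house 4.
Clue 6: the Brit is in house 3.
Clue 3 places the turtle owner in house 2.
So house 1 gets parrot for pet.
The dog owner is narrowed to house 3 or 5; consider each.
Placing it in house 3 leads to a contradiction, so it's in house 5.
From clue 2, the Brazilian must be in house 4.
House 3 pet: only ferret fits.
That leaves German as the nationality for house 2.
Clue 5: the Spaniard is in house 1.
So house 5 gets Japanese for nationality.
So: house 1 = parrot/Spaniard, house 2 = turtle/German, house 3 = ferret/Brit, house 4 = fish/Brazilian, house 5 = dog/Japanese.

5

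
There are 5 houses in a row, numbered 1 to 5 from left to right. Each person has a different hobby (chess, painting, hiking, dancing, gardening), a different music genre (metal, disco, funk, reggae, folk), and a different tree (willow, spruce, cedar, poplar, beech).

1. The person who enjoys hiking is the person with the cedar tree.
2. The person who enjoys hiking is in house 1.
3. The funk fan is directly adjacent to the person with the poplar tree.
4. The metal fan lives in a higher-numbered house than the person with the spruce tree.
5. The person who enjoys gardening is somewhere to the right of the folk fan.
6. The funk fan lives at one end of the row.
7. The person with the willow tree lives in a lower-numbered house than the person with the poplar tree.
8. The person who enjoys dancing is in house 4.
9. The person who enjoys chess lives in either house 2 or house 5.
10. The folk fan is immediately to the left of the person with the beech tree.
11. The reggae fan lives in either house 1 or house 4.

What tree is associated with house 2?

spruce

Clue 2: the person who enjoys hiking is in house 1.
Clue 8 places the person who enjoys dancing in house 4.
Clue 1 places the person with the cedar tree in house 1.
House 5 tree: only beech fits.
The person with the poplar tree is in house 4 (clue 7).
Clue 10 places the folk fan in house 4.
The only music genre still possible for house 2 is disco.
So house 3 gets metal for music genre.
That leaves funk as the music genre for house 5.
Clue 4 places the person with the spruce tree in house 2.
The person who enjoys gardening is in house 5 (clue 5).
House 3 hobby: only painting fits.
House 1 music genre: only reggae fits.
The only tree still possible for house 3 is willow.
So house 2 gets chess for hobby.
So: house 1 = hiking/reggae/cedar, house 2 = chess/disco/spruce, house 3 = painting/metal/willow, house 4 = dancing/folk/poplar, house 5 = gardening/funk/beech.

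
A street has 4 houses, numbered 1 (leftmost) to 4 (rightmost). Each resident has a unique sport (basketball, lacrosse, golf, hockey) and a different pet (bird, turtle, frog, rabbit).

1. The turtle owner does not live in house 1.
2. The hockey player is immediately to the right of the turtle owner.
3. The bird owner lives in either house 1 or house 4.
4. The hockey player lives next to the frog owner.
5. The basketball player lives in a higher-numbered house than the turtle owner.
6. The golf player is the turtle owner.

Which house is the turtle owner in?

2

House 1's sport must be lacrosse (nothing else left).
House 2 sport: only golf fits.
By clue 6, the turtle owner is in house 2.
Clue 2: the hockey player is in house 3.
By clue 4, the frog owner is in house 4.
House 4's sport must be basketball (nothing else left).
The only pet still possible for house 3 is rabbit.
That leaves bird as the pet for house 1.
So: house 1 = lacrosse/bird, house 2 = golf/turtle, house 3 = hockey/rabbit, house 4 = basketball/frog.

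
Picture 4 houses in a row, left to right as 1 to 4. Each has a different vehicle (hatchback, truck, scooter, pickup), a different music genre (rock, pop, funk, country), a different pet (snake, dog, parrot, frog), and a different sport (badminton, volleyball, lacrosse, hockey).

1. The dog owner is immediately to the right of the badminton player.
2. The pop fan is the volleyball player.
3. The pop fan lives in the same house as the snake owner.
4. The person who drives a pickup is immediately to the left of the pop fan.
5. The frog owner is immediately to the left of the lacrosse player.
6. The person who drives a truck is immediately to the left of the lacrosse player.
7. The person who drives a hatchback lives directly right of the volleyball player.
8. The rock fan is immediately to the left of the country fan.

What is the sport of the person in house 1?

The person who drives a hatchback is narrowed to house 3 or 4; consider each.
Placing it in house 3 leads to a contradiction, so it's in house 4.
The volleyball player is in house 3 (clue 7).
Clue 2 places the pop fan in house 3.
The snake owner is in house 3 (clue 3).
By clue 4, the person who drives a pickup is in house 2.
That leaves frog as the pet for house 1.
So house 2 gets dog for pet.
House 4's pet must be parrot (nothing else left).
Clue 1: the badminton player is in house 1.
Clue 5: the lacrosse player is in house 2.
Clue 6 places the person who drives a truck in house 1.
From clue 8, the rock fan must be in house 1.
Clue 8 places the country fan in house 2.
That leaves scooter as the vehicle for house 3.
So house 4 gets funk for music genre.
House 4's sport must be hockey (nothing else left).
So: house 1 = truck/rock/frog/badminton, house 2 = pickup/country/dog/lacrosse, house 3 = scooter/pop/snake/volleyball, house 4 = hatchback/funk/parrot/hockey.

badminton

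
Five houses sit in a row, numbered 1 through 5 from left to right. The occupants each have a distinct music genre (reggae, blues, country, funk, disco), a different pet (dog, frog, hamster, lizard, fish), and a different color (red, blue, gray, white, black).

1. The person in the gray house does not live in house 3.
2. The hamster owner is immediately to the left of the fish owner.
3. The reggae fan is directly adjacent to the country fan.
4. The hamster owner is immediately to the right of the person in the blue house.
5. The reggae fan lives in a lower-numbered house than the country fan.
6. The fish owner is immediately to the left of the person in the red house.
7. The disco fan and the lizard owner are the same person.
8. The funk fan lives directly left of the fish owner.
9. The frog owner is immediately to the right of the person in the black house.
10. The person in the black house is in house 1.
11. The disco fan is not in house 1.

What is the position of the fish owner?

Clue 10 places the person in the black house in house 1.
Clue 4 places the hamster owner in house 3.
Clue 4 places the person in the blue house in house 2.
Clue 9: the frog owner is in house 2.
House 1 pet: only dog fits.
So house 4 gets fish for pet.
House 5 pet: only lizard fits.
So house 3 gets white for color.
From clue 6, the person in the red house must be in house 5.
The disco fan is in house 5 (clue 7).
From clue 8, the funk fan must be in house 3.
House 4's color must be gray (nothing else left).
Clue 3 places the reggae fan in house 1.
From clue 3, the country fan must be in house 2.
The only music genre still possible for house 4 is blues.
So: house 1 = reggae/dog/black, house 2 = country/frog/blue, house 3 = funk/hamster/white, house 4 = blues/fish/gray, house 5 = disco/lizard/red.

4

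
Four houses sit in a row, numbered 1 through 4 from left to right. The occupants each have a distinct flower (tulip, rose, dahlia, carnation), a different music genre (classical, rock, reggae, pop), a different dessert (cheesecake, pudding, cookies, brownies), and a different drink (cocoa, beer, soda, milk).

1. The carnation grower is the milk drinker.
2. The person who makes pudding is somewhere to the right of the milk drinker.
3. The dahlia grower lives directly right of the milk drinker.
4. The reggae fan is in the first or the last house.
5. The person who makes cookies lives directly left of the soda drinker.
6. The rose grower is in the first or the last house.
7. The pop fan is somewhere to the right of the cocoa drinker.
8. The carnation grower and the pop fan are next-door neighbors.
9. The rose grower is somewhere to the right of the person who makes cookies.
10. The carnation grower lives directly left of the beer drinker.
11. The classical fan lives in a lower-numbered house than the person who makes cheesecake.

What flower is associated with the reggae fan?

Clue 9: the rose grower is in house 4.
So house 4 gets soda for drink.
The person who makes cookies is in house 3 (clue 5).
House 1 dessert: only brownies fits.
House 3 drink: only beer fits.
By clue 10, the carnation grower is in house 2.
That leaves tulip as the flower for house 1.
That leaves dahlia as the flower for house 3.
Clue 1: the milk drinker is in house 2.
Clue 2 places the person who makes pudding in house 4.
From clue 8, the pop fan must be in house 3.
The only dessert still possible for house 2 is cheesecake.
The only drink still possible for house 1 is cocoa.
From clue 11, the classical fan must be in house 1.
The only music genre still possible for house 2 is rock.
House 4's music genre must be reggae (nothing else left).
So: house 1 = tulip/classical/brownies/cocoa, house 2 = carnation/rock/cheesecake/milk, house 3 = dahlia/pop/cookies/beer, house 4 = rose/reggae/pudding/soda.

rose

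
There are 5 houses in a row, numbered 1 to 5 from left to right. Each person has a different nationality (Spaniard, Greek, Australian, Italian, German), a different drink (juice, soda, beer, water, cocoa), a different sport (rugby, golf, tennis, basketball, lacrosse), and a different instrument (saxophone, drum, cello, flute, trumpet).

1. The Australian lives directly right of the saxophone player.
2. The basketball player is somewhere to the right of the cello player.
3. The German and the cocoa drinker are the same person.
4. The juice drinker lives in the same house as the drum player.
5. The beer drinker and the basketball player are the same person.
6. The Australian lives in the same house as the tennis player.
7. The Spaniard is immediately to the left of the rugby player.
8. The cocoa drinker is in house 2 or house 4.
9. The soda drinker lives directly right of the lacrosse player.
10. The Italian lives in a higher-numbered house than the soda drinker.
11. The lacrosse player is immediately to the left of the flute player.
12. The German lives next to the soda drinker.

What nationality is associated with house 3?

Australian

Clue 12 places the soda drinker in house 3.
Clue 9 places the lacrosse player in house 2.
The flute player is in house 3 (clue 11).
House 1 sport: only golf fits.
House 1 nationality: only Greek fits.
The Australian is narrowed to house 3 or 5; consider each.
Placing it in house 5 leads to a contradiction, so it's in house 3.
Clue 1: the saxophone player is in house 2.
By clue 6, the tennis player is in house 3.
The only nationality still possible for house 5 is Italian.
By clue 7, the Spaniard is in house 4.
Clue 7 places the rugby player in house 5.
House 2's nationality must be German (nothing else left).
So house 4 gets basketball for sport.
By clue 2, the cello player is in house 1.
By clue 3, the cocoa drinker is in house 2.
Clue 5: the beer drinker is in house 4.
Clue 4 places the juice drinker in house 5.
From clue 4, the drum player must be in house 5.
House 1's drink must be water (nothing else left).
House 4 instrument: only trumpet fits.
So: house 1 = Greek/water/golf/cello, house 2 = German/cocoa/lacrosse/saxophone, house 3 = Australian/soda/tennis/flute, house 4 = Spaniard/beer/basketball/trumpet, house 5 = Italian/juice/rugby/drum.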